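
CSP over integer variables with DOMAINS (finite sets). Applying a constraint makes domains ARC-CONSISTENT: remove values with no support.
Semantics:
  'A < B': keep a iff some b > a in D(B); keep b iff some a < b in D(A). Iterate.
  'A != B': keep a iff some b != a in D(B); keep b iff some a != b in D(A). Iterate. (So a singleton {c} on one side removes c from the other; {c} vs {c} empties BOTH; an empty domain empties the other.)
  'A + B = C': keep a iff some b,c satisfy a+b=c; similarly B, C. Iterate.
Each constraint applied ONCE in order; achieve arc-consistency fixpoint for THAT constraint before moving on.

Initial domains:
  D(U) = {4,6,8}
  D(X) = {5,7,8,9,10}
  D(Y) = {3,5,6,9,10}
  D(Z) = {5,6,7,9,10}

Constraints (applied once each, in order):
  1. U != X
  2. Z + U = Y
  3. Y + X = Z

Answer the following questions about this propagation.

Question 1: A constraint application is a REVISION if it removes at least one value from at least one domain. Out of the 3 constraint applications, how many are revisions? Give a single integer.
Answer: 2

Derivation:
Constraint 1 (U != X) on D(U)={4,6,8} D(X)={5,7,8,9,10}: no change => not a revision
Constraint 2 (Z + U = Y) on D(Z)={5,6,7,9,10} D(U)={4,6,8} D(Y)={3,5,6,9,10}: Z {5,6,7,9,10}->{5,6}; U {4,6,8}->{4}; Y {3,5,6,9,10}->{9,10} => REVISION
Constraint 3 (Y + X = Z) on D(Y)={9,10} D(X)={5,7,8,9,10} D(Z)={5,6}: Y {9,10}->{}; X {5,7,8,9,10}->{}; Z {5,6}->{} => REVISION
Total revisions = 2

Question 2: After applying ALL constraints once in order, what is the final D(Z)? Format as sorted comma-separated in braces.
Constraint 1 (U != X) on D(U)={4,6,8} D(X)={5,7,8,9,10}: no change
Constraint 2 (Z + U = Y) on D(Z)={5,6,7,9,10} D(U)={4,6,8} D(Y)={3,5,6,9,10}: Z {5,6,7,9,10}->{5,6}; U {4,6,8}->{4}; Y {3,5,6,9,10}->{9,10}
Constraint 3 (Y + X = Z) on D(Y)={9,10} D(X)={5,7,8,9,10} D(Z)={5,6}: Y {9,10}->{}; X {5,7,8,9,10}->{}; Z {5,6}->{}
So after all 3 constraints: D(Z) = {}

Answer: {}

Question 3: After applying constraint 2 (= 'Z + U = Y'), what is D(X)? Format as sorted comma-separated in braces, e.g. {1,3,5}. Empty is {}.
Answer: {5,7,8,9,10}

Derivation:
Constraint 1 (U != X) on D(U)={4,6,8} D(X)={5,7,8,9,10}: no change
Constraint 2 (Z + U = Y) on D(Z)={5,6,7,9,10} D(U)={4,6,8} D(Y)={3,5,6,9,10}: Z {5,6,7,9,10}->{5,6}; U {4,6,8}->{4}; Y {3,5,6,9,10}->{9,10}
So after constraint 2: D(X) = {5,7,8,9,10}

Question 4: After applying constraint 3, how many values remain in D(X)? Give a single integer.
Constraint 1 (U != X) on D(U)={4,6,8} D(X)={5,7,8,9,10}: no change
Constraint 2 (Z + U = Y) on D(Z)={5,6,7,9,10} D(U)={4,6,8} D(Y)={3,5,6,9,10}: Z {5,6,7,9,10}->{5,6}; U {4,6,8}->{4}; Y {3,5,6,9,10}->{9,10}
Constraint 3 (Y + X = Z) on D(Y)={9,10} D(X)={5,7,8,9,10} D(Z)={5,6}: Y {9,10}->{}; X {5,7,8,9,10}->{}; Z {5,6}->{}
So after constraint 3: D(X)={}, size = 0

Answer: 0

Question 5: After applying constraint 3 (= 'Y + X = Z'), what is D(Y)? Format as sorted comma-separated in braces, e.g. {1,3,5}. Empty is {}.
Answer: {}

Derivation:
Constraint 1 (U != X) on D(U)={4,6,8} D(X)={5,7,8,9,10}: no change
Constraint 2 (Z + U = Y) on D(Z)={5,6,7,9,10} D(U)={4,6,8} D(Y)={3,5,6,9,10}: Z {5,6,7,9,10}->{5,6}; U {4,6,8}->{4}; Y {3,5,6,9,10}->{9,10}
Constraint 3 (Y + X = Z) on D(Y)={9,10} D(X)={5,7,8,9,10} D(Z)={5,6}: Y {9,10}->{}; X {5,7,8,9,10}->{}; Z {5,6}->{}
So after constraint 3: D(Y) = {}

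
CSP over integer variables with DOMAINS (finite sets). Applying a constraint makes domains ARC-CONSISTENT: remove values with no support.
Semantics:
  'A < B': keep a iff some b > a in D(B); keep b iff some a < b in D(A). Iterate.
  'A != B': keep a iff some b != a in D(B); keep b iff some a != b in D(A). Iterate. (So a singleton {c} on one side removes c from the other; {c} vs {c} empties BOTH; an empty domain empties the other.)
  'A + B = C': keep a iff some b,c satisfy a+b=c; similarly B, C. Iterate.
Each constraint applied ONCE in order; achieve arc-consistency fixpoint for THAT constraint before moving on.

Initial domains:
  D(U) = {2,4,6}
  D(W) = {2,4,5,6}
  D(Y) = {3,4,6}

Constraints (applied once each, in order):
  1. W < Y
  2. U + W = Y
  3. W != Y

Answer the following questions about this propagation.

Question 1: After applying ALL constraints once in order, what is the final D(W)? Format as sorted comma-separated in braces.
Answer: {2,4}

Derivation:
Constraint 1 (W < Y) on D(W)={2,4,5,6} D(Y)={3,4,6}: W {2,4,5,6}->{2,4,5}
Constraint 2 (U + W = Y) on D(U)={2,4,6} D(W)={2,4,5} D(Y)={3,4,6}: U {2,4,6}->{2,4}; W {2,4,5}->{2,4}; Y {3,4,6}->{4,6}
Constraint 3 (W != Y) on D(W)={2,4} D(Y)={4,6}: no change
So after all 3 constraints: D(W) = {2,4}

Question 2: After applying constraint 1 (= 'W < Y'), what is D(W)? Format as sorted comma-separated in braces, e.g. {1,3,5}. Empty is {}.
Answer: {2,4,5}

Derivation:
Constraint 1 (W < Y) on D(W)={2,4,5,6} D(Y)={3,4,6}: W {2,4,5,6}->{2,4,5}
So after constraint 1: D(W) = {2,4,5}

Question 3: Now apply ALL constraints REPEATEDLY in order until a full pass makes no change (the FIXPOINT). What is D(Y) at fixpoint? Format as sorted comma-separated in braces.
Answer: {4,6}

Derivation:
pass 0 (initial): D(Y)={3,4,6}
pass 1: U {2,4,6}->{2,4}; W {2,4,5,6}->{2,4}; Y {3,4,6}->{4,6}
pass 2: no change
Fixpoint after 2 passes: D(Y) = {4,6}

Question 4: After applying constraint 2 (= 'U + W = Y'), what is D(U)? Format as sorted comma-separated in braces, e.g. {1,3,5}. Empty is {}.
Answer: {2,4}

Derivation:
Constraint 1 (W < Y) on D(W)={2,4,5,6} D(Y)={3,4,6}: W {2,4,5,6}->{2,4,5}
Constraint 2 (U + W = Y) on D(U)={2,4,6} D(W)={2,4,5} D(Y)={3,4,6}: U {2,4,6}->{2,4}; W {2,4,5}->{2,4}; Y {3,4,6}->{4,6}
So after constraint 2: D(U) = {2,4}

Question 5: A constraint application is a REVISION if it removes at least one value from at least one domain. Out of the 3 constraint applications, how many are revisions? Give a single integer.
Constraint 1 (W < Y) on D(W)={2,4,5,6} D(Y)={3,4,6}: W {2,4,5,6}->{2,4,5} => REVISION
Constraint 2 (U + W = Y) on D(U)={2,4,6} D(W)={2,4,5} D(Y)={3,4,6}: U {2,4,6}->{2,4}; W {2,4,5}->{2,4}; Y {3,4,6}->{4,6} => REVISION
Constraint 3 (W != Y) on D(W)={2,4} D(Y)={4,6}: no change => not a revision
Total revisions = 2

Answer: 2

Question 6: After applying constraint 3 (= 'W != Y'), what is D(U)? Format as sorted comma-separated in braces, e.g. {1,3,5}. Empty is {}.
Answer: {2,4}

Derivation:
Constraint 1 (W < Y) on D(W)={2,4,5,6} D(Y)={3,4,6}: W {2,4,5,6}->{2,4,5}
Constraint 2 (U + W = Y) on D(U)={2,4,6} D(W)={2,4,5} D(Y)={3,4,6}: U {2,4,6}->{2,4}; W {2,4,5}->{2,4}; Y {3,4,6}->{4,6}
Constraint 3 (W != Y) on D(W)={2,4} D(Y)={4,6}: no change
So after constraint 3: D(U) = {2,4}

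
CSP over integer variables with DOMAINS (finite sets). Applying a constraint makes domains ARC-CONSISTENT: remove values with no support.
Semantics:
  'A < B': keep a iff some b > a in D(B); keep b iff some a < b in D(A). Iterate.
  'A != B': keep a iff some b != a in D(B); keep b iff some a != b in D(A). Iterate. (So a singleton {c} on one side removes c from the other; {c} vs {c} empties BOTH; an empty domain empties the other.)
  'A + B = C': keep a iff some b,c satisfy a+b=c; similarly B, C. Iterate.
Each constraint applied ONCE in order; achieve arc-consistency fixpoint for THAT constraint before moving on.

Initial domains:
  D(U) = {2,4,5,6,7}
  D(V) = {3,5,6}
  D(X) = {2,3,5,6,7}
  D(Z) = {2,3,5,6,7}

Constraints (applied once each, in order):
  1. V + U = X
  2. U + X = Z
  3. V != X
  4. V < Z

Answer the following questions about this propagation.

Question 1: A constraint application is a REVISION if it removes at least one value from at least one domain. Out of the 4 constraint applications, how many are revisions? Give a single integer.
Answer: 3

Derivation:
Constraint 1 (V + U = X) on D(V)={3,5,6} D(U)={2,4,5,6,7} D(X)={2,3,5,6,7}: V {3,5,6}->{3,5}; U {2,4,5,6,7}->{2,4}; X {2,3,5,6,7}->{5,7} => REVISION
Constraint 2 (U + X = Z) on D(U)={2,4} D(X)={5,7} D(Z)={2,3,5,6,7}: U {2,4}->{2}; X {5,7}->{5}; Z {2,3,5,6,7}->{7} => REVISION
Constraint 3 (V != X) on D(V)={3,5} D(X)={5}: V {3,5}->{3} => REVISION
Constraint 4 (V < Z) on D(V)={3} D(Z)={7}: no change => not a revision
Total revisions = 3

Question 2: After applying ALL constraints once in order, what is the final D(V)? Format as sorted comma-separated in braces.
Constraint 1 (V + U = X) on D(V)={3,5,6} D(U)={2,4,5,6,7} D(X)={2,3,5,6,7}: V {3,5,6}->{3,5}; U {2,4,5,6,7}->{2,4}; X {2,3,5,6,7}->{5,7}
Constraint 2 (U + X = Z) on D(U)={2,4} D(X)={5,7} D(Z)={2,3,5,6,7}: U {2,4}->{2}; X {5,7}->{5}; Z {2,3,5,6,7}->{7}
Constraint 3 (V != X) on D(V)={3,5} D(X)={5}: V {3,5}->{3}
Constraint 4 (V < Z) on D(V)={3} D(Z)={7}: no change
So after all 4 constraints: D(V) = {3}

Answer: {3}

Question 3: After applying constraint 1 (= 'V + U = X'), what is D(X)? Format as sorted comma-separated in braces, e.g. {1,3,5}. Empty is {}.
Constraint 1 (V + U = X) on D(V)={3,5,6} D(U)={2,4,5,6,7} D(X)={2,3,5,6,7}: V {3,5,6}->{3,5}; U {2,4,5,6,7}->{2,4}; X {2,3,5,6,7}->{5,7}
So after constraint 1: D(X) = {5,7}

Answer: {5,7}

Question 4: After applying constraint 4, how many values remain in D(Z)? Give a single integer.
Answer: 1

Derivation:
Constraint 1 (V + U = X) on D(V)={3,5,6} D(U)={2,4,5,6,7} D(X)={2,3,5,6,7}: V {3,5,6}->{3,5}; U {2,4,5,6,7}->{2,4}; X {2,3,5,6,7}->{5,7}
Constraint 2 (U + X = Z) on D(U)={2,4} D(X)={5,7} D(Z)={2,3,5,6,7}: U {2,4}->{2}; X {5,7}->{5}; Z {2,3,5,6,7}->{7}
Constraint 3 (V != X) on D(V)={3,5} D(X)={5}: V {3,5}->{3}
Constraint 4 (V < Z) on D(V)={3} D(Z)={7}: no change
So after constraint 4: D(Z)={7}, size = 1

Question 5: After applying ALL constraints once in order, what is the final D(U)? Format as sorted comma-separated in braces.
Constraint 1 (V + U = X) on D(V)={3,5,6} D(U)={2,4,5,6,7} D(X)={2,3,5,6,7}: V {3,5,6}->{3,5}; U {2,4,5,6,7}->{2,4}; X {2,3,5,6,7}->{5,7}
Constraint 2 (U + X = Z) on D(U)={2,4} D(X)={5,7} D(Z)={2,3,5,6,7}: U {2,4}->{2}; X {5,7}->{5}; Z {2,3,5,6,7}->{7}
Constraint 3 (V != X) on D(V)={3,5} D(X)={5}: V {3,5}->{3}
Constraint 4 (V < Z) on D(V)={3} D(Z)={7}: no change
So after all 4 constraints: D(U) = {2}

Answer: {2}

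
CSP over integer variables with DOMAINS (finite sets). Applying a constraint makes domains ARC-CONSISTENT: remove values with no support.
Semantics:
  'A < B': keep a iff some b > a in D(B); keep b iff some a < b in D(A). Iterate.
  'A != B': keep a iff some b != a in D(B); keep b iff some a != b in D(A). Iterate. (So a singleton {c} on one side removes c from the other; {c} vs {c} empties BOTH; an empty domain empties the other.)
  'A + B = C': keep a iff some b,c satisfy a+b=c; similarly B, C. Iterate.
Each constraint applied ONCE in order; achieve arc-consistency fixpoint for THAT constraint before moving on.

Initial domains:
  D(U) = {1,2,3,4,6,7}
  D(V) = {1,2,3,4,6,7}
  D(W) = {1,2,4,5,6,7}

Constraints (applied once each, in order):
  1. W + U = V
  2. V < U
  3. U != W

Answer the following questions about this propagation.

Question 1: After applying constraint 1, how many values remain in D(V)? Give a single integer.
Answer: 5

Derivation:
Constraint 1 (W + U = V) on D(W)={1,2,4,5,6,7} D(U)={1,2,3,4,6,7} D(V)={1,2,3,4,6,7}: W {1,2,4,5,6,7}->{1,2,4,5,6}; U {1,2,3,4,6,7}->{1,2,3,4,6}; V {1,2,3,4,6,7}->{2,3,4,6,7}
So after constraint 1: D(V)={2,3,4,6,7}, size = 5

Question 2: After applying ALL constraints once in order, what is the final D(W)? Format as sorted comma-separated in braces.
Constraint 1 (W + U = V) on D(W)={1,2,4,5,6,7} D(U)={1,2,3,4,6,7} D(V)={1,2,3,4,6,7}: W {1,2,4,5,6,7}->{1,2,4,5,6}; U {1,2,3,4,6,7}->{1,2,3,4,6}; V {1,2,3,4,6,7}->{2,3,4,6,7}
Constraint 2 (V < U) on D(V)={2,3,4,6,7} D(U)={1,2,3,4,6}: V {2,3,4,6,7}->{2,3,4}; U {1,2,3,4,6}->{3,4,6}
Constraint 3 (U != W) on D(U)={3,4,6} D(W)={1,2,4,5,6}: no change
So after all 3 constraints: D(W) = {1,2,4,5,6}

Answer: {1,2,4,5,6}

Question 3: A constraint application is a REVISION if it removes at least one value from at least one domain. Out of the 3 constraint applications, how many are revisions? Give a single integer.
Answer: 2

Derivation:
Constraint 1 (W + U = V) on D(W)={1,2,4,5,6,7} D(U)={1,2,3,4,6,7} D(V)={1,2,3,4,6,7}: W {1,2,4,5,6,7}->{1,2,4,5,6}; U {1,2,3,4,6,7}->{1,2,3,4,6}; V {1,2,3,4,6,7}->{2,3,4,6,7} => REVISION
Constraint 2 (V < U) on D(V)={2,3,4,6,7} D(U)={1,2,3,4,6}: V {2,3,4,6,7}->{2,3,4}; U {1,2,3,4,6}->{3,4,6} => REVISION
Constraint 3 (U != W) on D(U)={3,4,6} D(W)={1,2,4,5,6}: no change => not a revision
Total revisions = 2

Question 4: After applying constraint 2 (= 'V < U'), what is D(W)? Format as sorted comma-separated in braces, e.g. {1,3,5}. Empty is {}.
Constraint 1 (W + U = V) on D(W)={1,2,4,5,6,7} D(U)={1,2,3,4,6,7} D(V)={1,2,3,4,6,7}: W {1,2,4,5,6,7}->{1,2,4,5,6}; U {1,2,3,4,6,7}->{1,2,3,4,6}; V {1,2,3,4,6,7}->{2,3,4,6,7}
Constraint 2 (V < U) on D(V)={2,3,4,6,7} D(U)={1,2,3,4,6}: V {2,3,4,6,7}->{2,3,4}; U {1,2,3,4,6}->{3,4,6}
So after constraint 2: D(W) = {1,2,4,5,6}

Answer: {1,2,4,5,6}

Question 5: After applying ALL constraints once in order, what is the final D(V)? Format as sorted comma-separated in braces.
Answer: {2,3,4}

Derivation:
Constraint 1 (W + U = V) on D(W)={1,2,4,5,6,7} D(U)={1,2,3,4,6,7} D(V)={1,2,3,4,6,7}: W {1,2,4,5,6,7}->{1,2,4,5,6}; U {1,2,3,4,6,7}->{1,2,3,4,6}; V {1,2,3,4,6,7}->{2,3,4,6,7}
Constraint 2 (V < U) on D(V)={2,3,4,6,7} D(U)={1,2,3,4,6}: V {2,3,4,6,7}->{2,3,4}; U {1,2,3,4,6}->{3,4,6}
Constraint 3 (U != W) on D(U)={3,4,6} D(W)={1,2,4,5,6}: no change
So after all 3 constraints: D(V) = {2,3,4}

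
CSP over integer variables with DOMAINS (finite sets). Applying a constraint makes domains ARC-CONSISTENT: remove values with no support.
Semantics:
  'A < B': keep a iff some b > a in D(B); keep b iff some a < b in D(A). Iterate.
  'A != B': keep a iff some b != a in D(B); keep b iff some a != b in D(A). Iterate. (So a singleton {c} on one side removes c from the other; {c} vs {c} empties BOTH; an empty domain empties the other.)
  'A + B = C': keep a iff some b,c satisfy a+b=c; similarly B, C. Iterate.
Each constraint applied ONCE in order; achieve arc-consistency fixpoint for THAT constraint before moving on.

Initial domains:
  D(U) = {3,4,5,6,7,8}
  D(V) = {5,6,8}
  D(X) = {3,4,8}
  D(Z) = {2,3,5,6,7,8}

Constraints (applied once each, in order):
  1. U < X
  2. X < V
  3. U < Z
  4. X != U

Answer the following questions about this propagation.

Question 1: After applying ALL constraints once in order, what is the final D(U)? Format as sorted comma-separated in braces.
Constraint 1 (U < X) on D(U)={3,4,5,6,7,8} D(X)={3,4,8}: U {3,4,5,6,7,8}->{3,4,5,6,7}; X {3,4,8}->{4,8}
Constraint 2 (X < V) on D(X)={4,8} D(V)={5,6,8}: X {4,8}->{4}
Constraint 3 (U < Z) on D(U)={3,4,5,6,7} D(Z)={2,3,5,6,7,8}: Z {2,3,5,6,7,8}->{5,6,7,8}
Constraint 4 (X != U) on D(X)={4} D(U)={3,4,5,6,7}: U {3,4,5,6,7}->{3,5,6,7}
So after all 4 constraints: D(U) = {3,5,6,7}

Answer: {3,5,6,7}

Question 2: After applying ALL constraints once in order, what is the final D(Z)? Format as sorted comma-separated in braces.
Answer: {5,6,7,8}

Derivation:
Constraint 1 (U < X) on D(U)={3,4,5,6,7,8} D(X)={3,4,8}: U {3,4,5,6,7,8}->{3,4,5,6,7}; X {3,4,8}->{4,8}
Constraint 2 (X < V) on D(X)={4,8} D(V)={5,6,8}: X {4,8}->{4}
Constraint 3 (U < Z) on D(U)={3,4,5,6,7} D(Z)={2,3,5,6,7,8}: Z {2,3,5,6,7,8}->{5,6,7,8}
Constraint 4 (X != U) on D(X)={4} D(U)={3,4,5,6,7}: U {3,4,5,6,7}->{3,5,6,7}
So after all 4 constraints: D(Z) = {5,6,7,8}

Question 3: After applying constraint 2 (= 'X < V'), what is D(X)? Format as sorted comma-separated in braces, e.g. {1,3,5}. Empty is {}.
Constraint 1 (U < X) on D(U)={3,4,5,6,7,8} D(X)={3,4,8}: U {3,4,5,6,7,8}->{3,4,5,6,7}; X {3,4,8}->{4,8}
Constraint 2 (X < V) on D(X)={4,8} D(V)={5,6,8}: X {4,8}->{4}
So after constraint 2: D(X) = {4}

Answer: {4}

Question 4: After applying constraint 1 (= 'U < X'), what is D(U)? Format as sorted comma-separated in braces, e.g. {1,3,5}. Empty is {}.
Answer: {3,4,5,6,7}

Derivation:
Constraint 1 (U < X) on D(U)={3,4,5,6,7,8} D(X)={3,4,8}: U {3,4,5,6,7,8}->{3,4,5,6,7}; X {3,4,8}->{4,8}
So after constraint 1: D(U) = {3,4,5,6,7}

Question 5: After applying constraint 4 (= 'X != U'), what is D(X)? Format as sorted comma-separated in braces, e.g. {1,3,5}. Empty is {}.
Constraint 1 (U < X) on D(U)={3,4,5,6,7,8} D(X)={3,4,8}: U {3,4,5,6,7,8}->{3,4,5,6,7}; X {3,4,8}->{4,8}
Constraint 2 (X < V) on D(X)={4,8} D(V)={5,6,8}: X {4,8}->{4}
Constraint 3 (U < Z) on D(U)={3,4,5,6,7} D(Z)={2,3,5,6,7,8}: Z {2,3,5,6,7,8}->{5,6,7,8}
Constraint 4 (X != U) on D(X)={4} D(U)={3,4,5,6,7}: U {3,4,5,6,7}->{3,5,6,7}
So after constraint 4: D(X) = {4}

Answer: {4}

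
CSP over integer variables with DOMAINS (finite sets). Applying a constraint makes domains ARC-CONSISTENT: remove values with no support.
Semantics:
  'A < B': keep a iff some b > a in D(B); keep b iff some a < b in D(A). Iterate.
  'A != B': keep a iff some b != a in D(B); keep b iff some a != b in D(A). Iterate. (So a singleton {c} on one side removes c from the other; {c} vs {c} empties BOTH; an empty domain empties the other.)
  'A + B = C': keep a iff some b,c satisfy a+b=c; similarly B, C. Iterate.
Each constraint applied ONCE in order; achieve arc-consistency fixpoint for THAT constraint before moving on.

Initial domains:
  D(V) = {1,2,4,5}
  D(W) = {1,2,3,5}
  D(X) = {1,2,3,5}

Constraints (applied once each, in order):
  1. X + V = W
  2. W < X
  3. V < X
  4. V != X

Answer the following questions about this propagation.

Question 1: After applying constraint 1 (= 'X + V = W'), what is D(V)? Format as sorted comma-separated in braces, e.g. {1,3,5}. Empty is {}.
Constraint 1 (X + V = W) on D(X)={1,2,3,5} D(V)={1,2,4,5} D(W)={1,2,3,5}: X {1,2,3,5}->{1,2,3}; V {1,2,4,5}->{1,2,4}; W {1,2,3,5}->{2,3,5}
So after constraint 1: D(V) = {1,2,4}

Answer: {1,2,4}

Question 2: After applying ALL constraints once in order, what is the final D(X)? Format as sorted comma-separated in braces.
Constraint 1 (X + V = W) on D(X)={1,2,3,5} D(V)={1,2,4,5} D(W)={1,2,3,5}: X {1,2,3,5}->{1,2,3}; V {1,2,4,5}->{1,2,4}; W {1,2,3,5}->{2,3,5}
Constraint 2 (W < X) on D(W)={2,3,5} D(X)={1,2,3}: W {2,3,5}->{2}; X {1,2,3}->{3}
Constraint 3 (V < X) on D(V)={1,2,4} D(X)={3}: V {1,2,4}->{1,2}
Constraint 4 (V != X) on D(V)={1,2} D(X)={3}: no change
So after all 4 constraints: D(X) = {3}

Answer: {3}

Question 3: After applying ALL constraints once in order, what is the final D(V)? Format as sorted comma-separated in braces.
Constraint 1 (X + V = W) on D(X)={1,2,3,5} D(V)={1,2,4,5} D(W)={1,2,3,5}: X {1,2,3,5}->{1,2,3}; V {1,2,4,5}->{1,2,4}; W {1,2,3,5}->{2,3,5}
Constraint 2 (W < X) on D(W)={2,3,5} D(X)={1,2,3}: W {2,3,5}->{2}; X {1,2,3}->{3}
Constraint 3 (V < X) on D(V)={1,2,4} D(X)={3}: V {1,2,4}->{1,2}
Constraint 4 (V != X) on D(V)={1,2} D(X)={3}: no change
So after all 4 constraints: D(V) = {1,2}

Answer: {1,2}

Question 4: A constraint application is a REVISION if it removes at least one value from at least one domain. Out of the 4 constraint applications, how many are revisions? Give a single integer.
Constraint 1 (X + V = W) on D(X)={1,2,3,5} D(V)={1,2,4,5} D(W)={1,2,3,5}: X {1,2,3,5}->{1,2,3}; V {1,2,4,5}->{1,2,4}; W {1,2,3,5}->{2,3,5} => REVISION
Constraint 2 (W < X) on D(W)={2,3,5} D(X)={1,2,3}: W {2,3,5}->{2}; X {1,2,3}->{3} => REVISION
Constraint 3 (V < X) on D(V)={1,2,4} D(X)={3}: V {1,2,4}->{1,2} => REVISION
Constraint 4 (V != X) on D(V)={1,2} D(X)={3}: no change => not a revision
Total revisions = 3

Answer: 3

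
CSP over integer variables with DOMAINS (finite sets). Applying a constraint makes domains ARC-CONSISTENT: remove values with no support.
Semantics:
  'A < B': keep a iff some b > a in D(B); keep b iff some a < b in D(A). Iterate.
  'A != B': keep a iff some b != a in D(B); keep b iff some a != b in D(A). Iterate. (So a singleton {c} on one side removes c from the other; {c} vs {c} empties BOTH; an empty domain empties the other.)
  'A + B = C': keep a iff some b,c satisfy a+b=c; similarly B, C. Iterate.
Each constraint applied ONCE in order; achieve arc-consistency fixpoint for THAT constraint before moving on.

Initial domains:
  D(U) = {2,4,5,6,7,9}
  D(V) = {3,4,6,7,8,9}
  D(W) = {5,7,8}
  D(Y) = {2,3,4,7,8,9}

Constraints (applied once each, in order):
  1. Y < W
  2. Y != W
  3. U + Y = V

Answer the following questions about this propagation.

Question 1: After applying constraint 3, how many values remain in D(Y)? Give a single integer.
Constraint 1 (Y < W) on D(Y)={2,3,4,7,8,9} D(W)={5,7,8}: Y {2,3,4,7,8,9}->{2,3,4,7}
Constraint 2 (Y != W) on D(Y)={2,3,4,7} D(W)={5,7,8}: no change
Constraint 3 (U + Y = V) on D(U)={2,4,5,6,7,9} D(Y)={2,3,4,7} D(V)={3,4,6,7,8,9}: U {2,4,5,6,7,9}->{2,4,5,6,7}; V {3,4,6,7,8,9}->{4,6,7,8,9}
So after constraint 3: D(Y)={2,3,4,7}, size = 4

Answer: 4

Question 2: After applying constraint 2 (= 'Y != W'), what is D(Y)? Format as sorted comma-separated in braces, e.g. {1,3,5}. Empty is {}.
Answer: {2,3,4,7}

Derivation:
Constraint 1 (Y < W) on D(Y)={2,3,4,7,8,9} D(W)={5,7,8}: Y {2,3,4,7,8,9}->{2,3,4,7}
Constraint 2 (Y != W) on D(Y)={2,3,4,7} D(W)={5,7,8}: no change
So after constraint 2: D(Y) = {2,3,4,7}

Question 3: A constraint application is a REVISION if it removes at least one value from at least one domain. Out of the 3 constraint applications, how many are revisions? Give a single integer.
Constraint 1 (Y < W) on D(Y)={2,3,4,7,8,9} D(W)={5,7,8}: Y {2,3,4,7,8,9}->{2,3,4,7} => REVISION
Constraint 2 (Y != W) on D(Y)={2,3,4,7} D(W)={5,7,8}: no change => not a revision
Constraint 3 (U + Y = V) on D(U)={2,4,5,6,7,9} D(Y)={2,3,4,7} D(V)={3,4,6,7,8,9}: U {2,4,5,6,7,9}->{2,4,5,6,7}; V {3,4,6,7,8,9}->{4,6,7,8,9} => REVISION
Total revisions = 2

Answer: 2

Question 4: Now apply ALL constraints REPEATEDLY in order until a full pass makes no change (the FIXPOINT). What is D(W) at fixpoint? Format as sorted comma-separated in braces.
Answer: {5,7,8}

Derivation:
pass 0 (initial): D(W)={5,7,8}
pass 1: U {2,4,5,6,7,9}->{2,4,5,6,7}; V {3,4,6,7,8,9}->{4,6,7,8,9}; Y {2,3,4,7,8,9}->{2,3,4,7}
pass 2: no change
Fixpoint after 2 passes: D(W) = {5,7,8}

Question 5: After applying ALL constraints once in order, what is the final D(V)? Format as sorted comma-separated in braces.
Answer: {4,6,7,8,9}

Derivation:
Constraint 1 (Y < W) on D(Y)={2,3,4,7,8,9} D(W)={5,7,8}: Y {2,3,4,7,8,9}->{2,3,4,7}
Constraint 2 (Y != W) on D(Y)={2,3,4,7} D(W)={5,7,8}: no change
Constraint 3 (U + Y = V) on D(U)={2,4,5,6,7,9} D(Y)={2,3,4,7} D(V)={3,4,6,7,8,9}: U {2,4,5,6,7,9}->{2,4,5,6,7}; V {3,4,6,7,8,9}->{4,6,7,8,9}
So after all 3 constraints: D(V) = {4,6,7,8,9}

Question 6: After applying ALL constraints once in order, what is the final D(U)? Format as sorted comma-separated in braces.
Constraint 1 (Y < W) on D(Y)={2,3,4,7,8,9} D(W)={5,7,8}: Y {2,3,4,7,8,9}->{2,3,4,7}
Constraint 2 (Y != W) on D(Y)={2,3,4,7} D(W)={5,7,8}: no change
Constraint 3 (U + Y = V) on D(U)={2,4,5,6,7,9} D(Y)={2,3,4,7} D(V)={3,4,6,7,8,9}: U {2,4,5,6,7,9}->{2,4,5,6,7}; V {3,4,6,7,8,9}->{4,6,7,8,9}
So after all 3 constraints: D(U) = {2,4,5,6,7}

Answer: {2,4,5,6,7}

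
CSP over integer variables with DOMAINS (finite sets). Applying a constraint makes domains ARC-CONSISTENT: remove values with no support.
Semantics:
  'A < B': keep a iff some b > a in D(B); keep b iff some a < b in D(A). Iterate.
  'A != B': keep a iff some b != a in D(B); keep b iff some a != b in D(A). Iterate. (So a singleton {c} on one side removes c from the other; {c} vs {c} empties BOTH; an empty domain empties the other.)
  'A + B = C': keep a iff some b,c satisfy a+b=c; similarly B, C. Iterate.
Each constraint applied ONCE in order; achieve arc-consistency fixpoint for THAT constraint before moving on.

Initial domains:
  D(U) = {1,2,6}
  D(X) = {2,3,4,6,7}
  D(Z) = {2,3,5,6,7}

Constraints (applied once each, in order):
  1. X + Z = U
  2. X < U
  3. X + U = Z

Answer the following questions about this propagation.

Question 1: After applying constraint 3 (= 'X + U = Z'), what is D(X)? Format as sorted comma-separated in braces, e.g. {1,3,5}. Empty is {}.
Answer: {}

Derivation:
Constraint 1 (X + Z = U) on D(X)={2,3,4,6,7} D(Z)={2,3,5,6,7} D(U)={1,2,6}: X {2,3,4,6,7}->{3,4}; Z {2,3,5,6,7}->{2,3}; U {1,2,6}->{6}
Constraint 2 (X < U) on D(X)={3,4} D(U)={6}: no change
Constraint 3 (X + U = Z) on D(X)={3,4} D(U)={6} D(Z)={2,3}: X {3,4}->{}; U {6}->{}; Z {2,3}->{}
So after constraint 3: D(X) = {}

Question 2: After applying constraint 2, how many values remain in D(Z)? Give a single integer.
Constraint 1 (X + Z = U) on D(X)={2,3,4,6,7} D(Z)={2,3,5,6,7} D(U)={1,2,6}: X {2,3,4,6,7}->{3,4}; Z {2,3,5,6,7}->{2,3}; U {1,2,6}->{6}
Constraint 2 (X < U) on D(X)={3,4} D(U)={6}: no change
So after constraint 2: D(Z)={2,3}, size = 2

Answer: 2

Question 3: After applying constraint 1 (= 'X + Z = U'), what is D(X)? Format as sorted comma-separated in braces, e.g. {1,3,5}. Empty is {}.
Constraint 1 (X + Z = U) on D(X)={2,3,4,6,7} D(Z)={2,3,5,6,7} D(U)={1,2,6}: X {2,3,4,6,7}->{3,4}; Z {2,3,5,6,7}->{2,3}; U {1,2,6}->{6}
So after constraint 1: D(X) = {3,4}

Answer: {3,4}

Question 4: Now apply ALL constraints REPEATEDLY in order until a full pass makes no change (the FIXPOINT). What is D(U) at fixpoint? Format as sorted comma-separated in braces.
Answer: {}

Derivation:
pass 0 (initial): D(U)={1,2,6}
pass 1: U {1,2,6}->{}; X {2,3,4,6,7}->{}; Z {2,3,5,6,7}->{}
pass 2: no change
Fixpoint after 2 passes: D(U) = {}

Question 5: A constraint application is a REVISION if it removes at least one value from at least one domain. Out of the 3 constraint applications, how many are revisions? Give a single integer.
Answer: 2

Derivation:
Constraint 1 (X + Z = U) on D(X)={2,3,4,6,7} D(Z)={2,3,5,6,7} D(U)={1,2,6}: X {2,3,4,6,7}->{3,4}; Z {2,3,5,6,7}->{2,3}; U {1,2,6}->{6} => REVISION
Constraint 2 (X < U) on D(X)={3,4} D(U)={6}: no change => not a revision
Constraint 3 (X + U = Z) on D(X)={3,4} D(U)={6} D(Z)={2,3}: X {3,4}->{}; U {6}->{}; Z {2,3}->{} => REVISION
Total revisions = 2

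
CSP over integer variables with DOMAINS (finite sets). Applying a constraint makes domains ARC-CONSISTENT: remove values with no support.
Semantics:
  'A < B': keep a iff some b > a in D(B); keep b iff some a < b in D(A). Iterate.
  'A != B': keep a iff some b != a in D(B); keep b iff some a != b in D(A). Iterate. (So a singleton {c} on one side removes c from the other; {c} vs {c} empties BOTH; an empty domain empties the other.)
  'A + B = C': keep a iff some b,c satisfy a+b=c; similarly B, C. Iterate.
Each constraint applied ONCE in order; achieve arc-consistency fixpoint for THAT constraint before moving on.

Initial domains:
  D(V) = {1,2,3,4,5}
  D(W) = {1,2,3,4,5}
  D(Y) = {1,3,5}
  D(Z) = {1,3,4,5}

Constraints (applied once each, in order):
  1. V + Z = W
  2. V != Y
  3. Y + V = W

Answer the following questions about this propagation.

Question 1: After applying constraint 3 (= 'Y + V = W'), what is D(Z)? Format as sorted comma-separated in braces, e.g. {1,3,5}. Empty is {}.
Answer: {1,3,4}

Derivation:
Constraint 1 (V + Z = W) on D(V)={1,2,3,4,5} D(Z)={1,3,4,5} D(W)={1,2,3,4,5}: V {1,2,3,4,5}->{1,2,3,4}; Z {1,3,4,5}->{1,3,4}; W {1,2,3,4,5}->{2,3,4,5}
Constraint 2 (V != Y) on D(V)={1,2,3,4} D(Y)={1,3,5}: no change
Constraint 3 (Y + V = W) on D(Y)={1,3,5} D(V)={1,2,3,4} D(W)={2,3,4,5}: Y {1,3,5}->{1,3}
So after constraint 3: D(Z) = {1,3,4}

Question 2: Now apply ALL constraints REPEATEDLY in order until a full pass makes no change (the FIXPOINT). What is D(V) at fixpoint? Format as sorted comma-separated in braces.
pass 0 (initial): D(V)={1,2,3,4,5}
pass 1: V {1,2,3,4,5}->{1,2,3,4}; W {1,2,3,4,5}->{2,3,4,5}; Y {1,3,5}->{1,3}; Z {1,3,4,5}->{1,3,4}
pass 2: no change
Fixpoint after 2 passes: D(V) = {1,2,3,4}

Answer: {1,2,3,4}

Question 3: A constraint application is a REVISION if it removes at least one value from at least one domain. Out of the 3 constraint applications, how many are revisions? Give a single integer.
Constraint 1 (V + Z = W) on D(V)={1,2,3,4,5} D(Z)={1,3,4,5} D(W)={1,2,3,4,5}: V {1,2,3,4,5}->{1,2,3,4}; Z {1,3,4,5}->{1,3,4}; W {1,2,3,4,5}->{2,3,4,5} => REVISION
Constraint 2 (V != Y) on D(V)={1,2,3,4} D(Y)={1,3,5}: no change => not a revision
Constraint 3 (Y + V = W) on D(Y)={1,3,5} D(V)={1,2,3,4} D(W)={2,3,4,5}: Y {1,3,5}->{1,3} => REVISION
Total revisions = 2

Answer: 2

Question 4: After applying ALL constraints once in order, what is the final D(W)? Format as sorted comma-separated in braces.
Constraint 1 (V + Z = W) on D(V)={1,2,3,4,5} D(Z)={1,3,4,5} D(W)={1,2,3,4,5}: V {1,2,3,4,5}->{1,2,3,4}; Z {1,3,4,5}->{1,3,4}; W {1,2,3,4,5}->{2,3,4,5}
Constraint 2 (V != Y) on D(V)={1,2,3,4} D(Y)={1,3,5}: no change
Constraint 3 (Y + V = W) on D(Y)={1,3,5} D(V)={1,2,3,4} D(W)={2,3,4,5}: Y {1,3,5}->{1,3}
So after all 3 constraints: D(W) = {2,3,4,5}

Answer: {2,3,4,5}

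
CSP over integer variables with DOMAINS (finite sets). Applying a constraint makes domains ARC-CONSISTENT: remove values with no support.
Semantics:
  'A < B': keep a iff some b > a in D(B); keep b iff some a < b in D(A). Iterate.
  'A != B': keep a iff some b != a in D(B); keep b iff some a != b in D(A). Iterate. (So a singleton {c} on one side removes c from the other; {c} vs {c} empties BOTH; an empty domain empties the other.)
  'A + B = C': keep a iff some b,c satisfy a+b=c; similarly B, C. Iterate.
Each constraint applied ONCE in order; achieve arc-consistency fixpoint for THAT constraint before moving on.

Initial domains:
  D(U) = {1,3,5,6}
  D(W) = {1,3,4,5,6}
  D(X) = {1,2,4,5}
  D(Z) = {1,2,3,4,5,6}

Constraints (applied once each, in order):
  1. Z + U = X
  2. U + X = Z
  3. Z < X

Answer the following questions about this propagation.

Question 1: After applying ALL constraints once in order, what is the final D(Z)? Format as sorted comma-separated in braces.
Constraint 1 (Z + U = X) on D(Z)={1,2,3,4,5,6} D(U)={1,3,5,6} D(X)={1,2,4,5}: Z {1,2,3,4,5,6}->{1,2,3,4}; U {1,3,5,6}->{1,3}; X {1,2,4,5}->{2,4,5}
Constraint 2 (U + X = Z) on D(U)={1,3} D(X)={2,4,5} D(Z)={1,2,3,4}: U {1,3}->{1}; X {2,4,5}->{2}; Z {1,2,3,4}->{3}
Constraint 3 (Z < X) on D(Z)={3} D(X)={2}: Z {3}->{}; X {2}->{}
So after all 3 constraints: D(Z) = {}

Answer: {}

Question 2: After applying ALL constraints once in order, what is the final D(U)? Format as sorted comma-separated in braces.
Constraint 1 (Z + U = X) on D(Z)={1,2,3,4,5,6} D(U)={1,3,5,6} D(X)={1,2,4,5}: Z {1,2,3,4,5,6}->{1,2,3,4}; U {1,3,5,6}->{1,3}; X {1,2,4,5}->{2,4,5}
Constraint 2 (U + X = Z) on D(U)={1,3} D(X)={2,4,5} D(Z)={1,2,3,4}: U {1,3}->{1}; X {2,4,5}->{2}; Z {1,2,3,4}->{3}
Constraint 3 (Z < X) on D(Z)={3} D(X)={2}: Z {3}->{}; X {2}->{}
So after all 3 constraints: D(U) = {1}

Answer: {1}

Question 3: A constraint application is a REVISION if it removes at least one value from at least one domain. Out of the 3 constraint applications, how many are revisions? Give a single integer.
Answer: 3

Derivation:
Constraint 1 (Z + U = X) on D(Z)={1,2,3,4,5,6} D(U)={1,3,5,6} D(X)={1,2,4,5}: Z {1,2,3,4,5,6}->{1,2,3,4}; U {1,3,5,6}->{1,3}; X {1,2,4,5}->{2,4,5} => REVISION
Constraint 2 (U + X = Z) on D(U)={1,3} D(X)={2,4,5} D(Z)={1,2,3,4}: U {1,3}->{1}; X {2,4,5}->{2}; Z {1,2,3,4}->{3} => REVISION
Constraint 3 (Z < X) on D(Z)={3} D(X)={2}: Z {3}->{}; X {2}->{} => REVISION
Total revisions = 3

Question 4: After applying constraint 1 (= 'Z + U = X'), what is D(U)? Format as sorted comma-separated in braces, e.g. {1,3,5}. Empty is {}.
Constraint 1 (Z + U = X) on D(Z)={1,2,3,4,5,6} D(U)={1,3,5,6} D(X)={1,2,4,5}: Z {1,2,3,4,5,6}->{1,2,3,4}; U {1,3,5,6}->{1,3}; X {1,2,4,5}->{2,4,5}
So after constraint 1: D(U) = {1,3}

Answer: {1,3}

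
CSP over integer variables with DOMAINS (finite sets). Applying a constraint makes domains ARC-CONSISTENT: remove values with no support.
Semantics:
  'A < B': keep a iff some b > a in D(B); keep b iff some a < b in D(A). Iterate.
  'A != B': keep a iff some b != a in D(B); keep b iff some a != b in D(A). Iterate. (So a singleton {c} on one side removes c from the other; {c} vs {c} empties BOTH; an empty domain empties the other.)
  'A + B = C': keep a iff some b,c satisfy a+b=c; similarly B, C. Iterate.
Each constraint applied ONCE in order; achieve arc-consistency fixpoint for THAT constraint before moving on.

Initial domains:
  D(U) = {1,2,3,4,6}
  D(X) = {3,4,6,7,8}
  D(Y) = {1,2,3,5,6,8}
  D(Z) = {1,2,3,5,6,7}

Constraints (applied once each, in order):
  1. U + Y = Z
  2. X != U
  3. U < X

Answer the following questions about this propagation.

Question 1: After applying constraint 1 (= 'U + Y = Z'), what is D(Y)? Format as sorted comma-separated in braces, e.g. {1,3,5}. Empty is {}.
Answer: {1,2,3,5,6}

Derivation:
Constraint 1 (U + Y = Z) on D(U)={1,2,3,4,6} D(Y)={1,2,3,5,6,8} D(Z)={1,2,3,5,6,7}: Y {1,2,3,5,6,8}->{1,2,3,5,6}; Z {1,2,3,5,6,7}->{2,3,5,6,7}
So after constraint 1: D(Y) = {1,2,3,5,6}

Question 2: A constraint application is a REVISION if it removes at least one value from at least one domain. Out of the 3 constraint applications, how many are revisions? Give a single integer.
Constraint 1 (U + Y = Z) on D(U)={1,2,3,4,6} D(Y)={1,2,3,5,6,8} D(Z)={1,2,3,5,6,7}: Y {1,2,3,5,6,8}->{1,2,3,5,6}; Z {1,2,3,5,6,7}->{2,3,5,6,7} => REVISION
Constraint 2 (X != U) on D(X)={3,4,6,7,8} D(U)={1,2,3,4,6}: no change => not a revision
Constraint 3 (U < X) on D(U)={1,2,3,4,6} D(X)={3,4,6,7,8}: no change => not a revision
Total revisions = 1

Answer: 1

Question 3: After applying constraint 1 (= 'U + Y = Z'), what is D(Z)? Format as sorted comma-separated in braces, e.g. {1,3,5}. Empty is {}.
Answer: {2,3,5,6,7}

Derivation:
Constraint 1 (U + Y = Z) on D(U)={1,2,3,4,6} D(Y)={1,2,3,5,6,8} D(Z)={1,2,3,5,6,7}: Y {1,2,3,5,6,8}->{1,2,3,5,6}; Z {1,2,3,5,6,7}->{2,3,5,6,7}
So after constraint 1: D(Z) = {2,3,5,6,7}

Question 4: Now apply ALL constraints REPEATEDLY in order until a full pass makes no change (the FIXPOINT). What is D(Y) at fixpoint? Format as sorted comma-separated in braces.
Answer: {1,2,3,5,6}

Derivation:
pass 0 (initial): D(Y)={1,2,3,5,6,8}
pass 1: Y {1,2,3,5,6,8}->{1,2,3,5,6}; Z {1,2,3,5,6,7}->{2,3,5,6,7}
pass 2: no change
Fixpoint after 2 passes: D(Y) = {1,2,3,5,6}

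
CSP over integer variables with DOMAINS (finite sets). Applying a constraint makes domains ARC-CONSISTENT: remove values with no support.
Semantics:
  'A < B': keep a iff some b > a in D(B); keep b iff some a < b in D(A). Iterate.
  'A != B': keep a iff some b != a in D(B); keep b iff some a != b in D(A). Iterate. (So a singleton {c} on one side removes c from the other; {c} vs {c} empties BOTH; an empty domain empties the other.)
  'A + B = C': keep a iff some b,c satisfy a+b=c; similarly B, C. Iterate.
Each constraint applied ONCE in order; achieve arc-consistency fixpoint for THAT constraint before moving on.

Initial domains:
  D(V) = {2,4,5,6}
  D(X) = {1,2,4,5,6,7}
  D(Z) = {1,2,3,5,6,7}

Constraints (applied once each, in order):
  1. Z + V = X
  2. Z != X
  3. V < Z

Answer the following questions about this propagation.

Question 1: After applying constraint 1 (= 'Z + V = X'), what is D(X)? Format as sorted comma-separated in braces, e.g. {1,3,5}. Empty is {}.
Answer: {4,5,6,7}

Derivation:
Constraint 1 (Z + V = X) on D(Z)={1,2,3,5,6,7} D(V)={2,4,5,6} D(X)={1,2,4,5,6,7}: Z {1,2,3,5,6,7}->{1,2,3,5}; X {1,2,4,5,6,7}->{4,5,6,7}
So after constraint 1: D(X) = {4,5,6,7}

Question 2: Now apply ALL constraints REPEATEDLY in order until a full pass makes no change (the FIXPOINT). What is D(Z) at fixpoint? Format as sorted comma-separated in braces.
Answer: {3,5}

Derivation:
pass 0 (initial): D(Z)={1,2,3,5,6,7}
pass 1: V {2,4,5,6}->{2,4}; X {1,2,4,5,6,7}->{4,5,6,7}; Z {1,2,3,5,6,7}->{3,5}
pass 2: X {4,5,6,7}->{5,7}
pass 3: no change
Fixpoint after 3 passes: D(Z) = {3,5}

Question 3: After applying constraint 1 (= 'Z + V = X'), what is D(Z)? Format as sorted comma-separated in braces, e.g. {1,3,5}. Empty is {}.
Constraint 1 (Z + V = X) on D(Z)={1,2,3,5,6,7} D(V)={2,4,5,6} D(X)={1,2,4,5,6,7}: Z {1,2,3,5,6,7}->{1,2,3,5}; X {1,2,4,5,6,7}->{4,5,6,7}
So after constraint 1: D(Z) = {1,2,3,5}

Answer: {1,2,3,5}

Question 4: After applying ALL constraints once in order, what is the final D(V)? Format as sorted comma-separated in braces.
Answer: {2,4}

Derivation:
Constraint 1 (Z + V = X) on D(Z)={1,2,3,5,6,7} D(V)={2,4,5,6} D(X)={1,2,4,5,6,7}: Z {1,2,3,5,6,7}->{1,2,3,5}; X {1,2,4,5,6,7}->{4,5,6,7}
Constraint 2 (Z != X) on D(Z)={1,2,3,5} D(X)={4,5,6,7}: no change
Constraint 3 (V < Z) on D(V)={2,4,5,6} D(Z)={1,2,3,5}: V {2,4,5,6}->{2,4}; Z {1,2,3,5}->{3,5}
So after all 3 constraints: D(V) = {2,4}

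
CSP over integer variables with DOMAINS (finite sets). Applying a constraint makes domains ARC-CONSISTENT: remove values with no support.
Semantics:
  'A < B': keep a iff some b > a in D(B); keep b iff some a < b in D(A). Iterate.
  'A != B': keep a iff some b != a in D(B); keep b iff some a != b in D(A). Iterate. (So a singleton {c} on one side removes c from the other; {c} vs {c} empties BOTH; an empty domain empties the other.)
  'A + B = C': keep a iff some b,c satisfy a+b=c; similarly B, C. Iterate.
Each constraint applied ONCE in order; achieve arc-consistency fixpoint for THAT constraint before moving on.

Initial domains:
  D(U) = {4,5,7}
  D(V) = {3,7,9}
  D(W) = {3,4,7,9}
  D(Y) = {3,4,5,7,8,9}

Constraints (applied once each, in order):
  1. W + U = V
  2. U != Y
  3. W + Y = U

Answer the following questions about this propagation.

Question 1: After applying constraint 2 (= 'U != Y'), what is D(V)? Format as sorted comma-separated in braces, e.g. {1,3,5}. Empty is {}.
Answer: {7,9}

Derivation:
Constraint 1 (W + U = V) on D(W)={3,4,7,9} D(U)={4,5,7} D(V)={3,7,9}: W {3,4,7,9}->{3,4}; U {4,5,7}->{4,5}; V {3,7,9}->{7,9}
Constraint 2 (U != Y) on D(U)={4,5} D(Y)={3,4,5,7,8,9}: no change
So after constraint 2: D(V) = {7,9}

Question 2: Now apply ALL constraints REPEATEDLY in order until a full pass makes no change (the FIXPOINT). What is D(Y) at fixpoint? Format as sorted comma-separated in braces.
Answer: {}

Derivation:
pass 0 (initial): D(Y)={3,4,5,7,8,9}
pass 1: U {4,5,7}->{}; V {3,7,9}->{7,9}; W {3,4,7,9}->{}; Y {3,4,5,7,8,9}->{}
pass 2: V {7,9}->{}
pass 3: no change
Fixpoint after 3 passes: D(Y) = {}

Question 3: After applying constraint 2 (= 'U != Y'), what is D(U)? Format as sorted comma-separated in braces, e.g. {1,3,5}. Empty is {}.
Answer: {4,5}

Derivation:
Constraint 1 (W + U = V) on D(W)={3,4,7,9} D(U)={4,5,7} D(V)={3,7,9}: W {3,4,7,9}->{3,4}; U {4,5,7}->{4,5}; V {3,7,9}->{7,9}
Constraint 2 (U != Y) on D(U)={4,5} D(Y)={3,4,5,7,8,9}: no change
So after constraint 2: D(U) = {4,5}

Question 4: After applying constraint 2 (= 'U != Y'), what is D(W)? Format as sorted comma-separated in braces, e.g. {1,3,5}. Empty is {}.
Answer: {3,4}

Derivation:
Constraint 1 (W + U = V) on D(W)={3,4,7,9} D(U)={4,5,7} D(V)={3,7,9}: W {3,4,7,9}->{3,4}; U {4,5,7}->{4,5}; V {3,7,9}->{7,9}
Constraint 2 (U != Y) on D(U)={4,5} D(Y)={3,4,5,7,8,9}: no change
So after constraint 2: D(W) = {3,4}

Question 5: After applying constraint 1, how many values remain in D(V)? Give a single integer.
Answer: 2

Derivation:
Constraint 1 (W + U = V) on D(W)={3,4,7,9} D(U)={4,5,7} D(V)={3,7,9}: W {3,4,7,9}->{3,4}; U {4,5,7}->{4,5}; V {3,7,9}->{7,9}
So after constraint 1: D(V)={7,9}, size = 2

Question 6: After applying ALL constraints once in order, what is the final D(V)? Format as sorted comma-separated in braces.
Answer: {7,9}

Derivation:
Constraint 1 (W + U = V) on D(W)={3,4,7,9} D(U)={4,5,7} D(V)={3,7,9}: W {3,4,7,9}->{3,4}; U {4,5,7}->{4,5}; V {3,7,9}->{7,9}
Constraint 2 (U != Y) on D(U)={4,5} D(Y)={3,4,5,7,8,9}: no change
Constraint 3 (W + Y = U) on D(W)={3,4} D(Y)={3,4,5,7,8,9} D(U)={4,5}: W {3,4}->{}; Y {3,4,5,7,8,9}->{}; U {4,5}->{}
So after all 3 constraints: D(V) = {7,9}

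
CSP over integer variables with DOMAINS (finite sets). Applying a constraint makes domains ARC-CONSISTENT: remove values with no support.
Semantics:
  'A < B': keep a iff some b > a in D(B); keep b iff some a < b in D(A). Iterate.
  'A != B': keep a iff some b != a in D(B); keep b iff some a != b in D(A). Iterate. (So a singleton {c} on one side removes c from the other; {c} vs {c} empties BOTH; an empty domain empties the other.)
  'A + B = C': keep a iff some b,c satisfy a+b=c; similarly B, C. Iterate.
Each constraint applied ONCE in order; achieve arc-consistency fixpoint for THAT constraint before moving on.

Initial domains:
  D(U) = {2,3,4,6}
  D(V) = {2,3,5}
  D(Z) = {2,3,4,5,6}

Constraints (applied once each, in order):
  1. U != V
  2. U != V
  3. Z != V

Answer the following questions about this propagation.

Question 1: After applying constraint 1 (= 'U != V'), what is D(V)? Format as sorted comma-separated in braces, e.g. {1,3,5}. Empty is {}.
Constraint 1 (U != V) on D(U)={2,3,4,6} D(V)={2,3,5}: no change
So after constraint 1: D(V) = {2,3,5}

Answer: {2,3,5}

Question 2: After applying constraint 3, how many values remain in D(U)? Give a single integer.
Constraint 1 (U != V) on D(U)={2,3,4,6} D(V)={2,3,5}: no change
Constraint 2 (U != V) on D(U)={2,3,4,6} D(V)={2,3,5}: no change
Constraint 3 (Z != V) on D(Z)={2,3,4,5,6} D(V)={2,3,5}: no change
So after constraint 3: D(U)={2,3,4,6}, size = 4

Answer: 4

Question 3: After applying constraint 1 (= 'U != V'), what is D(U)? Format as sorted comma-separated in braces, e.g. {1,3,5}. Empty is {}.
Constraint 1 (U != V) on D(U)={2,3,4,6} D(V)={2,3,5}: no change
So after constraint 1: D(U) = {2,3,4,6}

Answer: {2,3,4,6}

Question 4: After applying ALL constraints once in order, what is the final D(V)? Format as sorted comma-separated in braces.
Answer: {2,3,5}

Derivation:
Constraint 1 (U != V) on D(U)={2,3,4,6} D(V)={2,3,5}: no change
Constraint 2 (U != V) on D(U)={2,3,4,6} D(V)={2,3,5}: no change
Constraint 3 (Z != V) on D(Z)={2,3,4,5,6} D(V)={2,3,5}: no change
So after all 3 constraints: D(V) = {2,3,5}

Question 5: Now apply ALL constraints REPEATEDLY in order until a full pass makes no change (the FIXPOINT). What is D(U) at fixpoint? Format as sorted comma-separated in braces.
pass 0 (initial): D(U)={2,3,4,6}
pass 1: no change
Fixpoint after 1 passes: D(U) = {2,3,4,6}

Answer: {2,3,4,6}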